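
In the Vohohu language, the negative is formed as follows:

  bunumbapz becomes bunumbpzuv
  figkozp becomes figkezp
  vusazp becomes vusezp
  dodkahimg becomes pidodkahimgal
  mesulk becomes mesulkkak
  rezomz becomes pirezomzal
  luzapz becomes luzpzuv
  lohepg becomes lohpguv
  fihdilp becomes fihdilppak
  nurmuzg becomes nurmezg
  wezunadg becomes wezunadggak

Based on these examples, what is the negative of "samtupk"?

samtpkuv

nurmuzg and dodkahimg both end in -g yet inflect differently (nurmezg, pidodkahimgal), so the final letter is not what conditions the rule; the second-to-last letter is.
"samtupk" has second-to-last letter 'p'. The stems whose second-to-last letter is 'p' (bunumbapz → bunumbpzuv, lohepg → lohpguv, luzapz → luzpzuv) delete the last vowel and add -uv.
The other patterns: stems whose second-to-last letter is 'z' change the last vowel to 'e'; stems whose second-to-last letter is 'm' add pi- … -al around the stem; stems whose second-to-last letter is 'd' or 'l' double the final consonant and add -ak.
So samtupk → samtpkuv.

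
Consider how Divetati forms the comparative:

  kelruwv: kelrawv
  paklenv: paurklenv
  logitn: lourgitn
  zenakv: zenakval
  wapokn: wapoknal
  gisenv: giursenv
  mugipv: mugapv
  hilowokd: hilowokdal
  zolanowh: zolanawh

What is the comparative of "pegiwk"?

zenakv and kelruwv both end in -v yet inflect differently (zenakval, kelrawv), so the final letter is not what conditions the rule; the second-to-last letter is.
"pegiwk" has second-to-last letter 'w'. The stems whose second-to-last letter is 'w' (kelruwv → kelrawv, zolanowh → zolanawh) change the last vowel to 'a'.
The other patterns: stems whose second-to-last letter is 'k' add -al; stems whose second-to-last letter is 'n' or 't' insert -ur- after the first vowel.
So pegiwk → pegawk.

pegawk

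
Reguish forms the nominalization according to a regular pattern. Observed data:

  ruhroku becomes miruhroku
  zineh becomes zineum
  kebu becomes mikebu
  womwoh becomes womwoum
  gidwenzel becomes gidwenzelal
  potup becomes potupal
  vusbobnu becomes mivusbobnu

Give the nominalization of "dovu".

midovu

ruhroku and potup both have last vowel 'u' yet inflect differently (miruhroku, potupal), so the last vowel is not what conditions the rule; the final letter is.
"dovu" ends in -u. The stems ending in -u (ruhroku → miruhroku, vusbobnu → mivusbobnu, kebu → mikebu) add the prefix mi-.
The other patterns: stems ending in -h drop the final letter and add -um; stems ending in -l or -p add -al.
So dovu → midovu.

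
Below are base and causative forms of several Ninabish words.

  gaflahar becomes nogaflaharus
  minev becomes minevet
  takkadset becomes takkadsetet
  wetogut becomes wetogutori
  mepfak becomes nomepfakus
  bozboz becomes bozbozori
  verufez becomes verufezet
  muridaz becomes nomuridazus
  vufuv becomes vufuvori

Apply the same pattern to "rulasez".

rulasezet

muridaz and verufez both end in -z yet inflect differently (nomuridazus, verufezet), so the final letter is not what conditions the rule; the last vowel is.
"rulasez" has last vowel 'e'. The stems whose last vowel is 'e' (takkadset → takkadsetet, minev → minevet, verufez → verufezet) add -et.
The other patterns: stems whose last vowel is 'a' add no- … -us around the stem; stems whose last vowel is 'o' or 'u' add -ori.
So rulasez → rulasezet.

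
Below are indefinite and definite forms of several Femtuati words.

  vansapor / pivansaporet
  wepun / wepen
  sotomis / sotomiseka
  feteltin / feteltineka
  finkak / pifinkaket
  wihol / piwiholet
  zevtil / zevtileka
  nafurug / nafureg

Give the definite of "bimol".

feteltin and wepun both end in -n yet inflect differently (feteltineka, wepen), so the final letter is not what conditions the rule; the last vowel is.
"bimol" has last vowel 'o'. The stems whose last vowel is 'o' (wihol → piwiholet, vansapor → pivansaporet) add pi- … -et around the stem.
The other patterns: stems whose last vowel is 'i' add -eka; stems whose last vowel is 'u' change the last vowel to 'e'.
So bimol → pibimolet.

pibimolet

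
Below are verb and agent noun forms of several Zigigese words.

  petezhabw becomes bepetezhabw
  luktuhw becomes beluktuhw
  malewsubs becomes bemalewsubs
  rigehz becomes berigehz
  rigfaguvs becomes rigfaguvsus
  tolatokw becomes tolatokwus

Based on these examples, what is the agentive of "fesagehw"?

befesagehw

malewsubs and rigfaguvs both end in -s yet inflect differently (bemalewsubs, rigfaguvsus), so the final letter is not what conditions the rule; the second-to-last letter is.
"fesagehw" has second-to-last letter 'h'. The stems whose second-to-last letter is 'h' (luktuhw → beluktuhw, rigehz → berigehz) add the prefix be-.
So fesagehw → befesagehw.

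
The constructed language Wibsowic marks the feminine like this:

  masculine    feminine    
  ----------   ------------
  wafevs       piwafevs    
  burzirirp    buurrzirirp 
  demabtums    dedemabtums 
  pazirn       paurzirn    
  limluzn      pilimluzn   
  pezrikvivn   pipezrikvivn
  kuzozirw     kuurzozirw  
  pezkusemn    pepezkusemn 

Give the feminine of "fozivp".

pazirn and pezkusemn both end in -n yet inflect differently (paurzirn, pepezkusemn), so the final letter is not what conditions the rule; the second-to-last letter is.
"fozivp" has second-to-last letter 'v'. The stems whose second-to-last letter is 'v' (wafevs → piwafevs, pezrikvivn → pipezrikvivn) add the prefix pi-.
The other patterns: stems whose second-to-last letter is 'r' insert -ur- after the first vowel; stems whose second-to-last letter is 'm' repeat the first consonant+vowel as a prefix.
So fozivp → pifozivp.

pifozivp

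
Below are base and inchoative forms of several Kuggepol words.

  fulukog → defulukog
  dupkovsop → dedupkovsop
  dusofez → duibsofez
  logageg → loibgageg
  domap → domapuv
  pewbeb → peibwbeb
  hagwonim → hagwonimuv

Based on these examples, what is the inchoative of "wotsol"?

logageg and fulukog both end in -g yet inflect differently (loibgageg, defulukog), so the final letter is not what conditions the rule; the last vowel is.
"wotsol" has last vowel 'o'. The stems whose last vowel is 'o' (fulukog → defulukog, dupkovsop → dedupkovsop) add the prefix de-.
So wotsol → dewotsol.

dewotsol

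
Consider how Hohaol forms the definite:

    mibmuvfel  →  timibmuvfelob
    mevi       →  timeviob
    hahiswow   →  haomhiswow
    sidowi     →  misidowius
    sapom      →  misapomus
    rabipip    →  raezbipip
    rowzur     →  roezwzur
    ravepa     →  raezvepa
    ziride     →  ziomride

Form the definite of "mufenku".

mevi and sidowi both end in -i yet inflect differently (timeviob, misidowius), so the final letter is not what conditions the rule; the first letter is.
"mufenku" begins with m-. The stems beginning with m- (mevi → timeviob, mibmuvfel → timibmuvfelob) add ti- … -ob around the stem.
The other patterns: stems beginning with r- insert -ez- after the first vowel; stems beginning with s- add mi- … -us around the stem; stems beginning with h- or z- insert -om- after the first vowel.
So mufenku → timufenkuob.

timufenkuob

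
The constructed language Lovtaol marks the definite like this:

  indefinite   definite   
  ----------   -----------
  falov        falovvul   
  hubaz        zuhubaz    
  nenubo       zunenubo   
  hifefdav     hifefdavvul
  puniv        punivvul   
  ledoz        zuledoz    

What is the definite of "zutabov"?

zutabovvul

"zutabov" ends in -v. The stems ending in -v (puniv → punivvul, hifefdav → hifefdavvul, falov → falovvul) double the final consonant and add -ul.
The other pattern: stems ending in -o or -z add the prefix zu-.
So zutabov → zutabovvul.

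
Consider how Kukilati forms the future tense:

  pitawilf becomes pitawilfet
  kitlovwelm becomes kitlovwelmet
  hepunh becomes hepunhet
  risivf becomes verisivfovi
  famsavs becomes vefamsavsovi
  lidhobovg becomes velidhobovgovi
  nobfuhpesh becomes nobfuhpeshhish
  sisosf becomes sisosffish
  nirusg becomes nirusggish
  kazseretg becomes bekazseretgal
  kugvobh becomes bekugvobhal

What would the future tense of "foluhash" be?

pitawilf and risivf both end in -f yet inflect differently (pitawilfet, verisivfovi), so the final letter is not what conditions the rule; the second-to-last letter is.
"foluhash" has second-to-last letter 's'. The stems whose second-to-last letter is 's' (nobfuhpesh → nobfuhpeshhish, sisosf → sisosffish, nirusg → nirusggish) double the final consonant and add -ish.
The other patterns: stems whose second-to-last letter is 'l' or 'n' add -et; stems whose second-to-last letter is 'v' add ve- … -ovi around the stem; stems whose second-to-last letter is 'b' or 't' add be- … -al around the stem.
So foluhash → foluhashhish.

foluhashhish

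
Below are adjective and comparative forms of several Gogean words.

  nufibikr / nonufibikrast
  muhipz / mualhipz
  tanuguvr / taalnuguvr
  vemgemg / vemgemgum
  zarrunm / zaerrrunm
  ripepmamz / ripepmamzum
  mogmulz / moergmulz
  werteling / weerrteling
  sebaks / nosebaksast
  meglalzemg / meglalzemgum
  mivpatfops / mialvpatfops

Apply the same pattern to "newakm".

nonewakmast

"newakm" has second-to-last letter 'k'. The stems whose second-to-last letter is 'k' (sebaks → nosebaksast, nufibikr → nonufibikrast) add no- … -ast around the stem.
The other patterns: stems whose second-to-last letter is 'm' add -um; stems whose second-to-last letter is 'l' or 'n' insert -er- after the first vowel; stems whose second-to-last letter is 'p' or 'v' insert -al- after the first vowel.
So newakm → nonewakmast.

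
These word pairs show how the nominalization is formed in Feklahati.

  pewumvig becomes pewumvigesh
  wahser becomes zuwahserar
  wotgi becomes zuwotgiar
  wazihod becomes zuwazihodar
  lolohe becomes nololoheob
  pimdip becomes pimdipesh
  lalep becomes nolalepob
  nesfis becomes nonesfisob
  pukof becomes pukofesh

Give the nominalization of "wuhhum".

pimdip and lalep both end in -p yet inflect differently (pimdipesh, nolalepob), so the final letter is not what conditions the rule; the first letter is.
"wuhhum" begins with w-. The stems beginning with w- (wahser → zuwahserar, wazihod → zuwazihodar, wotgi → zuwotgiar) add zu- … -ar around the stem.
The other patterns: stems beginning with p- add -esh; stems beginning with l- or n- add no- … -ob around the stem.
So wuhhum → zuwuhhumar.

zuwuhhumar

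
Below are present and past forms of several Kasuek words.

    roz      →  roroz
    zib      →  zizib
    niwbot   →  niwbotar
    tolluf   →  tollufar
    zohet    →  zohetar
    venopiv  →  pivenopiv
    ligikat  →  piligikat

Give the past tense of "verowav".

niwbot and ligikat both end in -t yet inflect differently (niwbotar, piligikat), so the final letter is not what conditions the rule; the number of vowels is.
"verowav" has 3 vowels. The stems with 3 vowels (venopiv → pivenopiv, ligikat → piligikat) add the prefix pi-.
So verowav → piverowav.

piverowav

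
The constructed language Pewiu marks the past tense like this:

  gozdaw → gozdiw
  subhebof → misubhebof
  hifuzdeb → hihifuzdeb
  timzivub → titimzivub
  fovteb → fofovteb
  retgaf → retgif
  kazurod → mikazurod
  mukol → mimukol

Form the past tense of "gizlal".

"gizlal" has last vowel 'a'. The stems whose last vowel is 'a' (gozdaw → gozdiw, retgaf → retgif) change the last vowel to 'i'.
So gizlal → gizlil.

gizlil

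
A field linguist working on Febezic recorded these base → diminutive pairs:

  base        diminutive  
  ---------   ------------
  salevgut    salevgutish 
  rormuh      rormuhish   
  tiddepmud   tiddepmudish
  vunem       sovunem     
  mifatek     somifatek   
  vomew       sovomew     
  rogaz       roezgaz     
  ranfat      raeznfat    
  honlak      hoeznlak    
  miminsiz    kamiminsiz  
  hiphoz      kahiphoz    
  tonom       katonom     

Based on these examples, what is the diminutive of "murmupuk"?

salevgut and ranfat both end in -t yet inflect differently (salevgutish, raeznfat), so the final letter is not what conditions the rule; the last vowel is.
"murmupuk" has last vowel 'u'. The stems whose last vowel is 'u' (salevgut → salevgutish, rormuh → rormuhish, tiddepmud → tiddepmudish) add -ish.
So murmupuk → murmupukish.

murmupukish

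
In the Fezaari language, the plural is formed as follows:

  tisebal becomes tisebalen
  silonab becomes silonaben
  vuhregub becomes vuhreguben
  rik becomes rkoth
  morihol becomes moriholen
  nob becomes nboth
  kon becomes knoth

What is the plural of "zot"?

nob and vuhregub both end in -b yet inflect differently (nboth, vuhreguben), so the final letter is not what conditions the rule; the number of vowels is.
"zot" has 1 vowel. The stems with 1 vowel (nob → nboth, rik → rkoth, kon → knoth) delete the last vowel and add -oth.
The other pattern: stems with 3 vowels add -en.
So zot → ztoth.

ztoth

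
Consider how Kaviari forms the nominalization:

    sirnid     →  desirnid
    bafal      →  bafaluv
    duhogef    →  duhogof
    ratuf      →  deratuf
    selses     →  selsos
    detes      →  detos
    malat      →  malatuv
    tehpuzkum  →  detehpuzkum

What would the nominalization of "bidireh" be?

bidiroh

duhogef and ratuf both end in -f yet inflect differently (duhogof, deratuf), so the final letter is not what conditions the rule; the last vowel is.
"bidireh" has last vowel 'e'. The stems whose last vowel is 'e' (duhogef → duhogof, selses → selsos, detes → detos) change the last vowel to 'o'.
The other patterns: stems whose last vowel is 'a' add -uv; stems whose last vowel is 'i' or 'u' add the prefix de-.
So bidireh → bidiroh.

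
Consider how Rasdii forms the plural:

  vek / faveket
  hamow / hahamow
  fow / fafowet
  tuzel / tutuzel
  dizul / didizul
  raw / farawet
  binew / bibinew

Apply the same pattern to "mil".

familet

binew and fow both end in -w yet inflect differently (bibinew, fafowet), so the final letter is not what conditions the rule; the number of vowels is.
"mil" has 1 vowel. The stems with 1 vowel (fow → fafowet, vek → faveket, raw → farawet) add fa- … -et around the stem.
The other pattern: stems with 2 vowels repeat the first consonant+vowel as a prefix.
So mil → familet.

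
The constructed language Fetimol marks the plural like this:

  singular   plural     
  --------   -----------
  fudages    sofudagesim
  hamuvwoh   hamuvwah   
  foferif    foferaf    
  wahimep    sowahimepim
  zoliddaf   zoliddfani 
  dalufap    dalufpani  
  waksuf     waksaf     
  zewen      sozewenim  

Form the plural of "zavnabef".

dalufap and wahimep both end in -p yet inflect differently (dalufpani, sowahimepim), so the final letter is not what conditions the rule; the last vowel is.
"zavnabef" has last vowel 'e'. The stems whose last vowel is 'e' (wahimep → sowahimepim, zewen → sozewenim, fudages → sofudagesim) add so- … -im around the stem.
So zavnabef → sozavnabefim.

sozavnabefim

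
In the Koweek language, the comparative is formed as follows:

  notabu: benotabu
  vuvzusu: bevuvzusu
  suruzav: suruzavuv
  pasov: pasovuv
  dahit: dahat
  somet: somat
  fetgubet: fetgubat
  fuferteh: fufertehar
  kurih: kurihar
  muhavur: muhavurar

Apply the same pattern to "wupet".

somet and fuferteh both have last vowel 'e' yet inflect differently (somat, fufertehar), so the last vowel is not what conditions the rule; the final letter is.
"wupet" ends in -t. The stems ending in -t (dahit → dahat, somet → somat, fetgubet → fetgubat) change the last vowel to 'a'.
The other patterns: stems ending in -u add the prefix be-; stems ending in -v add -uv; stems ending in -h or -r add -ar.
So wupet → wupat.

wupat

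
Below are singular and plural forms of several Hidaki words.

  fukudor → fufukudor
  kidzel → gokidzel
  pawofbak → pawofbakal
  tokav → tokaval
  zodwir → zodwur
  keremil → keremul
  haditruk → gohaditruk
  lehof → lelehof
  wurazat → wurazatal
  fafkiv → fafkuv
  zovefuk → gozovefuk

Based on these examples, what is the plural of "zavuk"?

fafkiv and tokav both end in -v yet inflect differently (fafkuv, tokaval), so the final letter is not what conditions the rule; the last vowel is.
"zavuk" has last vowel 'u'. The stems whose last vowel is 'u' (haditruk → gohaditruk, zovefuk → gozovefuk) add the prefix go-.
The other patterns: stems whose last vowel is 'i' change the last vowel to 'u'; stems whose last vowel is 'a' add -al; stems whose last vowel is 'o' repeat the first consonant+vowel as a prefix.
So zavuk → gozavuk.

gozavuk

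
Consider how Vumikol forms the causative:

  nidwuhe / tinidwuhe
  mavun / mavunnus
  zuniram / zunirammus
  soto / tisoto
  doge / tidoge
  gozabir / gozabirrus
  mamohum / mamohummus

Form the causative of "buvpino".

tibuvpino

"buvpino" ends in a vowel. The stems ending in a vowel (soto → tisoto, doge → tidoge, nidwuhe → tinidwuhe) add the prefix ti-.
The other pattern: stems ending in a consonant double the final consonant and add -us.
So buvpino → tibuvpino.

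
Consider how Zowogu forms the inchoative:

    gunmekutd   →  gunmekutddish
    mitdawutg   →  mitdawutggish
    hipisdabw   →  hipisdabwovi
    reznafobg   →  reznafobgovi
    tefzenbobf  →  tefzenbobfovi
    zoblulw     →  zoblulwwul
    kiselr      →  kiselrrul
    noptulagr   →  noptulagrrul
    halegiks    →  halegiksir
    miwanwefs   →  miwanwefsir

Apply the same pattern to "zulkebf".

zulkebfovi

mitdawutg and reznafobg both end in -g yet inflect differently (mitdawutggish, reznafobgovi), so the final letter is not what conditions the rule; the second-to-last letter is.
"zulkebf" has second-to-last letter 'b'. The stems whose second-to-last letter is 'b' (hipisdabw → hipisdabwovi, reznafobg → reznafobgovi, tefzenbobf → tefzenbobfovi) add -ovi.
The other patterns: stems whose second-to-last letter is 't' double the final consonant and add -ish; stems whose second-to-last letter is 'g' or 'l' double the final consonant and add -ul; stems whose second-to-last letter is 'f' or 'k' add -ir.
So zulkebf → zulkebfovi.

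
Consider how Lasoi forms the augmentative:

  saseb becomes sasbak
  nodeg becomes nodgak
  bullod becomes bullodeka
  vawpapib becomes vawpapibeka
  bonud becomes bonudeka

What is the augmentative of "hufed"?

hufdak

saseb and vawpapib both end in -b yet inflect differently (sasbak, vawpapibeka), so the final letter is not what conditions the rule; the last vowel is.
"hufed" has last vowel 'e'. The stems whose last vowel is 'e' (saseb → sasbak, nodeg → nodgak) delete the last vowel and add -ak.
So hufed → hufdak.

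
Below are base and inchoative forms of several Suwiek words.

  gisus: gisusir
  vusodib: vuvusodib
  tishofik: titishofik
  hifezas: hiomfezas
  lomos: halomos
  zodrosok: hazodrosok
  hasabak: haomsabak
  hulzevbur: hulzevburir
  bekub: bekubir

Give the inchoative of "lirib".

hifezas and gisus both end in -s yet inflect differently (hiomfezas, gisusir), so the final letter is not what conditions the rule; the last vowel is.
"lirib" has last vowel 'i'. The stems whose last vowel is 'i' (tishofik → titishofik, vusodib → vuvusodib) repeat the first consonant+vowel as a prefix.
So lirib → lilirib.

lilirib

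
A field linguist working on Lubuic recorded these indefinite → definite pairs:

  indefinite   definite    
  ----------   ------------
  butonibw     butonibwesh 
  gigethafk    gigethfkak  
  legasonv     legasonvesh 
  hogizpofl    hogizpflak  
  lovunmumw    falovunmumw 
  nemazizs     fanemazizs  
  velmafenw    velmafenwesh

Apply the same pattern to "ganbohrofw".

ganbohrfwak

velmafenw and lovunmumw both end in -w yet inflect differently (velmafenwesh, falovunmumw), so the final letter is not what conditions the rule; the second-to-last letter is.
"ganbohrofw" has second-to-last letter 'f'. The stems whose second-to-last letter is 'f' (gigethafk → gigethfkak, hogizpofl → hogizpflak) delete the last vowel and add -ak.
The other patterns: stems whose second-to-last letter is 'b' or 'n' add -esh; stems whose second-to-last letter is 'm' or 'z' add the prefix fa-.
So ganbohrofw → ganbohrfwak.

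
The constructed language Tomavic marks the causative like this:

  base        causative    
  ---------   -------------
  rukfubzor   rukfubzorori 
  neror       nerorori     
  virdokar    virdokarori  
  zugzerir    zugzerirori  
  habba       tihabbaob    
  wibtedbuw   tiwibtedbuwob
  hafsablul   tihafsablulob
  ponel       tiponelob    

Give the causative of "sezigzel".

virdokar and habba both have last vowel 'a' yet inflect differently (virdokarori, tihabbaob), so the last vowel is not what conditions the rule; the final letter is.
"sezigzel" ends in -l. The stems ending in -l (hafsablul → tihafsablulob, ponel → tiponelob) add ti- … -ob around the stem.
The other pattern: stems ending in -r add -ori.
So sezigzel → tisezigzelob.

tisezigzelob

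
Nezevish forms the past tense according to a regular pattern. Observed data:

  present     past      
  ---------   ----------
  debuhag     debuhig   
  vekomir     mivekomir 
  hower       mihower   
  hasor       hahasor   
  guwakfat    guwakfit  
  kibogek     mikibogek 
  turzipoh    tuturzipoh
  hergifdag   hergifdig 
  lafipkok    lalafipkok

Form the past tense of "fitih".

mifitih

"fitih" has last vowel 'i'. The one such stem in the data (vekomir → mivekomir) adds the prefix mi-, so the same rule applies.
The other patterns: stems whose last vowel is 'a' change the last vowel to 'i'; stems whose last vowel is 'o' repeat the first consonant+vowel as a prefix.
So fitih → mifitih.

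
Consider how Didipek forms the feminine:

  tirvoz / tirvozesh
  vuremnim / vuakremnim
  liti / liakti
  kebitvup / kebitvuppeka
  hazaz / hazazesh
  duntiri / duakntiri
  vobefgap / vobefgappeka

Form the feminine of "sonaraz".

"sonaraz" ends in -z. The stems ending in -z (hazaz → hazazesh, tirvoz → tirvozesh) add -esh.
The other patterns: stems ending in -p double the final consonant and add -eka; stems ending in -i or -m insert -ak- after the first vowel.
So sonaraz → sonarazesh.

sonarazesh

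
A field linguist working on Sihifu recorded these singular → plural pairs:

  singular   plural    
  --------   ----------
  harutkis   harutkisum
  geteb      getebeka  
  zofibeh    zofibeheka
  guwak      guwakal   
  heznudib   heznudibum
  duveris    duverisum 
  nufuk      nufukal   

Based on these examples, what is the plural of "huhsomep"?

huhsomepeka

geteb and heznudib both end in -b yet inflect differently (getebeka, heznudibum), so the final letter is not what conditions the rule; the last vowel is.
"huhsomep" has last vowel 'e'. The stems whose last vowel is 'e' (zofibeh → zofibeheka, geteb → getebeka) add -eka.
So huhsomep → huhsomepeka.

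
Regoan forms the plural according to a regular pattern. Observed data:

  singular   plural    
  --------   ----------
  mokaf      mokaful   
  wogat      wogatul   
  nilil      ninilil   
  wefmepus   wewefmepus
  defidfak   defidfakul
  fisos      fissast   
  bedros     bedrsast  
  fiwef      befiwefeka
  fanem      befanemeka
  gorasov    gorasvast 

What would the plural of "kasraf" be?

kasraful

fiwef and mokaf both end in -f yet inflect differently (befiwefeka, mokaful), so the final letter is not what conditions the rule; the last vowel is.
"kasraf" has last vowel 'a'. The stems whose last vowel is 'a' (mokaf → mokaful, wogat → wogatul, defidfak → defidfakul) add -ul.
The other patterns: stems whose last vowel is 'i' or 'u' repeat the first consonant+vowel as a prefix; stems whose last vowel is 'e' add be- … -eka around the stem; stems whose last vowel is 'o' delete the last vowel and add -ast.
So kasraf → kasraful.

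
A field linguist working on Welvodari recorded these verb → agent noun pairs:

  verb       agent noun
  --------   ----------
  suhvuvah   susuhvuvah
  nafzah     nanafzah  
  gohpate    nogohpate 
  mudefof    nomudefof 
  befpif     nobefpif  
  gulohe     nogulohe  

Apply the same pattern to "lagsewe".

nolagsewe

"lagsewe" ends in -e. The stems ending in -e (gohpate → nogohpate, gulohe → nogulohe) add the prefix no-.
So lagsewe → nolagsewe.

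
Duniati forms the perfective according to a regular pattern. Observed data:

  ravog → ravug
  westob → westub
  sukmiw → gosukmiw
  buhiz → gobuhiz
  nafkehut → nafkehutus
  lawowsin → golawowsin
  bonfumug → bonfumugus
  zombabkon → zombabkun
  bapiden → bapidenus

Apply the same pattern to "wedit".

"wedit" has last vowel 'i'. The stems whose last vowel is 'i' (sukmiw → gosukmiw, lawowsin → golawowsin, buhiz → gobuhiz) add the prefix go-.
So wedit → gowedit.

gowedit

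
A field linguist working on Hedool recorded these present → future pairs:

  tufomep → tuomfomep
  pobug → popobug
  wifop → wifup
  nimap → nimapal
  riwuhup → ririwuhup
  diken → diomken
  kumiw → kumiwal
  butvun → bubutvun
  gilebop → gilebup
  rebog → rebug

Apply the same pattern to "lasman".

lasmanal

"lasman" has last vowel 'a'. The one such stem in the data (nimap → nimapal) adds -al, so the same rule applies.
The other patterns: stems whose last vowel is 'u' repeat the first consonant+vowel as a prefix; stems whose last vowel is 'o' change the last vowel to 'u'; stems whose last vowel is 'e' insert -om- after the first vowel.
So lasman → lasmanal.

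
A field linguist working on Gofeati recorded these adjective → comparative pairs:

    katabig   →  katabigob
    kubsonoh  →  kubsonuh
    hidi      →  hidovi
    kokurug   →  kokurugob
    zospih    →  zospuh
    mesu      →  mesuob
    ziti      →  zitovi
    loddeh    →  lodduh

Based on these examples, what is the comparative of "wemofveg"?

zospih and hidi both have last vowel 'i' yet inflect differently (zospuh, hidovi), so the last vowel is not what conditions the rule; the final letter is.
"wemofveg" ends in -g. The stems ending in -g (katabig → katabigob, kokurug → kokurugob) add -ob.
The other patterns: stems ending in -h change the last vowel to 'u'; stems ending in -i drop the final letter and add -ovi.
So wemofveg → wemofvegob.

wemofvegob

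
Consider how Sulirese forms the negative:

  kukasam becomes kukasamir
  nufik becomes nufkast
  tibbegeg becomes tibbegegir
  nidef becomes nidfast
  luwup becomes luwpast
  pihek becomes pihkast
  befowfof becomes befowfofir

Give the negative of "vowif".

"vowif" has 2 vowels. The stems with 2 vowels (luwup → luwpast, nidef → nidfast, nufik → nufkast) delete the last vowel and add -ast.
The other pattern: stems with 3 vowels add -ir.
So vowif → vowfast.

vowfast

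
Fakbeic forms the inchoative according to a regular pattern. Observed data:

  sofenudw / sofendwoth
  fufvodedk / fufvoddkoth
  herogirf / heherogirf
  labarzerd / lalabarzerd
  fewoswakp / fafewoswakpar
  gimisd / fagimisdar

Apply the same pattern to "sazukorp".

sasazukorp

labarzerd and gimisd both end in -d yet inflect differently (lalabarzerd, fagimisdar), so the final letter is not what conditions the rule; the second-to-last letter is.
"sazukorp" has second-to-last letter 'r'. The stems whose second-to-last letter is 'r' (herogirf → heherogirf, labarzerd → lalabarzerd) repeat the first consonant+vowel as a prefix.
So sazukorp → sasazukorp.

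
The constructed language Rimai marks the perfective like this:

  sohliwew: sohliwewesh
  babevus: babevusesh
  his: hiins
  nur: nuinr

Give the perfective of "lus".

babevus and his both end in -s yet inflect differently (babevusesh, hiins), so the final letter is not what conditions the rule; the number of vowels is.
"lus" has 1 vowel. The stems with 1 vowel (his → hiins, nur → nuinr) insert -in- after the first vowel.
So lus → luins.

luins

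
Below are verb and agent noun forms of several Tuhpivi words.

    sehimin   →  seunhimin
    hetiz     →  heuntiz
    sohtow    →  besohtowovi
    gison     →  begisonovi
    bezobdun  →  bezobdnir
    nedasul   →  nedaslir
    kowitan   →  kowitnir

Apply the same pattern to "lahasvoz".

belahasvozovi

sehimin and gison both end in -n yet inflect differently (seunhimin, begisonovi), so the final letter is not what conditions the rule; the last vowel is.
"lahasvoz" has last vowel 'o'. The stems whose last vowel is 'o' (sohtow → besohtowovi, gison → begisonovi) add be- … -ovi around the stem.
The other patterns: stems whose last vowel is 'i' insert -un- after the first vowel; stems whose last vowel is 'a' or 'u' delete the last vowel and add -ir.
So lahasvoz → belahasvozovi.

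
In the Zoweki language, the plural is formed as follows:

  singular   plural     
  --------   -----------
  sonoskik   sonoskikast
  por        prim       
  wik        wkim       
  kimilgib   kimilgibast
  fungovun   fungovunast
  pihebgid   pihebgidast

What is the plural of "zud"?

sonoskik and wik both end in -k yet inflect differently (sonoskikast, wkim), so the final letter is not what conditions the rule; the number of vowels is.
"zud" has 1 vowel. The stems with 1 vowel (por → prim, wik → wkim) delete the last vowel and add -im.
The other pattern: stems with 3 vowels add -ast.
So zud → zdim.

zdim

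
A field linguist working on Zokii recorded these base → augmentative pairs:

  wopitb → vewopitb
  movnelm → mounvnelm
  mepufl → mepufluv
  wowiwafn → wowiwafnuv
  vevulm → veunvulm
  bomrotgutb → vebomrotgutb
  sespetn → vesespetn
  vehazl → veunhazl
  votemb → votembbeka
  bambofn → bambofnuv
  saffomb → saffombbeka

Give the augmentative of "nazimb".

"nazimb" has second-to-last letter 'm'. The stems whose second-to-last letter is 'm' (saffomb → saffombbeka, votemb → votembbeka) double the final consonant and add -eka.
The other patterns: stems whose second-to-last letter is 't' add the prefix ve-; stems whose second-to-last letter is 'f' add -uv; stems whose second-to-last letter is 'l' or 'z' insert -un- after the first vowel.
So nazimb → nazimbbeka.

nazimbbeka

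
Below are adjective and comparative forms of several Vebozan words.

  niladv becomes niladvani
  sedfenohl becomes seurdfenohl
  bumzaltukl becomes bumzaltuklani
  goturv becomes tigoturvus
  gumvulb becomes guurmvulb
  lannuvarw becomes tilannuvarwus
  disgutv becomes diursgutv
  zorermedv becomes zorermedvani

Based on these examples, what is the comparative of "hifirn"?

tihifirnus

"hifirn" has second-to-last letter 'r'. The stems whose second-to-last letter is 'r' (goturv → tigoturvus, lannuvarw → tilannuvarwus) add ti- … -us around the stem.
The other patterns: stems whose second-to-last letter is 'd' or 'k' add -ani; stems whose second-to-last letter is 'h', 'l' or 't' insert -ur- after the first vowel.
So hifirn → tihifirnus.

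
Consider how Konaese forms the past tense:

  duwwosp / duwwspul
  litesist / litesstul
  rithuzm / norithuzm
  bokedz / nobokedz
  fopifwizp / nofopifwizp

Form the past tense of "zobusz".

zobszul

duwwosp and fopifwizp both end in -p yet inflect differently (duwwspul, nofopifwizp), so the final letter is not what conditions the rule; the second-to-last letter is.
"zobusz" has second-to-last letter 's'. The stems whose second-to-last letter is 's' (duwwosp → duwwspul, litesist → litesstul) delete the last vowel and add -ul.
So zobusz → zobszul.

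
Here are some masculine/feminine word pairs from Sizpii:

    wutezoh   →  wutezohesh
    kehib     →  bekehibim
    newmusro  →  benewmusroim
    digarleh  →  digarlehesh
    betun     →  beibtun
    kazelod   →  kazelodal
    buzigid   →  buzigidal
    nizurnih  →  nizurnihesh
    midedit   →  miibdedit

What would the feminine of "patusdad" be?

nizurnih and kehib both have last vowel 'i' yet inflect differently (nizurnihesh, bekehibim), so the last vowel is not what conditions the rule; the final letter is.
"patusdad" ends in -d. The stems ending in -d (buzigid → buzigidal, kazelod → kazelodal) add -al.
The other patterns: stems ending in -h add -esh; stems ending in -b or -o add be- … -im around the stem; stems ending in -n or -t insert -ib- after the first vowel.
So patusdad → patusdadal.

patusdadal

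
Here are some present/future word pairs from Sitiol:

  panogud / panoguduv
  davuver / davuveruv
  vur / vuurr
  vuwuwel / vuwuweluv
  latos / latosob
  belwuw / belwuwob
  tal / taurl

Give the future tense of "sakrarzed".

"sakrarzed" has 3 vowels. The stems with 3 vowels (panogud → panoguduv, vuwuwel → vuwuweluv, davuver → davuveruv) add -uv.
So sakrarzed → sakrarzeduv.

sakrarzeduv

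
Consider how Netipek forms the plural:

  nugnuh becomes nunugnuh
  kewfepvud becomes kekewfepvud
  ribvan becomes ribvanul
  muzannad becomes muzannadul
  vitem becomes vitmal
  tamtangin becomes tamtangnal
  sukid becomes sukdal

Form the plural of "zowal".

"zowal" has last vowel 'a'. The stems whose last vowel is 'a' (ribvan → ribvanul, muzannad → muzannadul) add -ul.
So zowal → zowalul.

zowalul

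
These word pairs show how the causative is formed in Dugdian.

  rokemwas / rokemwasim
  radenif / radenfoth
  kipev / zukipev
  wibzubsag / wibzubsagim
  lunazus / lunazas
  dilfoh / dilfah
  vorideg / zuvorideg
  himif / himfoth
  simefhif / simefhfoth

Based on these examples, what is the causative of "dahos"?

vorideg and wibzubsag both end in -g yet inflect differently (zuvorideg, wibzubsagim), so the final letter is not what conditions the rule; the last vowel is.
"dahos" has last vowel 'o'. The one such stem in the data (dilfoh → dilfah) changes the last vowel to 'a' (as does lunazus), so the same rule applies.
The other patterns: stems whose last vowel is 'i' delete the last vowel and add -oth; stems whose last vowel is 'e' add the prefix zu-; stems whose last vowel is 'a' add -im.
So dahos → dahas.

dahas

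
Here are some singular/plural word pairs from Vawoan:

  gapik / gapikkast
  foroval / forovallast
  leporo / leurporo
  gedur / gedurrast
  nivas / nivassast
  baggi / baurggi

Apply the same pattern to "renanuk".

baggi and gapik both have last vowel 'i' yet inflect differently (baurggi, gapikkast), so the last vowel is not what conditions the rule; whether the stem ends in a vowel or a consonant is.
"renanuk" ends in a consonant. The stems ending in a consonant (gapik → gapikkast, foroval → forovallast, gedur → gedurrast) double the final consonant and add -ast.
The other pattern: stems ending in a vowel insert -ur- after the first vowel.
So renanuk → renanukkast.

renanukkast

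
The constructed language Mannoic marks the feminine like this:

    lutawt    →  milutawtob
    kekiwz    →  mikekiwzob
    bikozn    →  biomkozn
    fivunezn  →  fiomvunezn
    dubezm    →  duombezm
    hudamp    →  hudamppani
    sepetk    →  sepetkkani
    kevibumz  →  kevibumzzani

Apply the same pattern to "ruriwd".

miruriwdob

kekiwz and kevibumz both end in -z yet inflect differently (mikekiwzob, kevibumzzani), so the final letter is not what conditions the rule; the second-to-last letter is.
"ruriwd" has second-to-last letter 'w'. The stems whose second-to-last letter is 'w' (lutawt → milutawtob, kekiwz → mikekiwzob) add mi- … -ob around the stem.
The other patterns: stems whose second-to-last letter is 'z' insert -om- after the first vowel; stems whose second-to-last letter is 'm' or 't' double the final consonant and add -ani.
So ruriwd → miruriwdob.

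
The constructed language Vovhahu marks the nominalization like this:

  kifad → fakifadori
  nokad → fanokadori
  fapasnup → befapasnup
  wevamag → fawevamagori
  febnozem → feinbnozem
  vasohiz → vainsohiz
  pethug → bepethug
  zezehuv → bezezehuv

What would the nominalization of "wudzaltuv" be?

"wudzaltuv" has last vowel 'u'. The stems whose last vowel is 'u' (pethug → bepethug, fapasnup → befapasnup, zezehuv → bezezehuv) add the prefix be-.
So wudzaltuv → bewudzaltuv.

bewudzaltuv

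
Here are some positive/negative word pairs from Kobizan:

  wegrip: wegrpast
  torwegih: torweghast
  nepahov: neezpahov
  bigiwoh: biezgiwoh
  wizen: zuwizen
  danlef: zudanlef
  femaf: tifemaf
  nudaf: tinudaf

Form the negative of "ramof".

raezmof

torwegih and bigiwoh both end in -h yet inflect differently (torweghast, biezgiwoh), so the final letter is not what conditions the rule; the last vowel is.
"ramof" has last vowel 'o'. The stems whose last vowel is 'o' (nepahov → neezpahov, bigiwoh → biezgiwoh) insert -ez- after the first vowel.
The other patterns: stems whose last vowel is 'i' delete the last vowel and add -ast; stems whose last vowel is 'e' add the prefix zu-; stems whose last vowel is 'a' add the prefix ti-.
So ramof → raezmof.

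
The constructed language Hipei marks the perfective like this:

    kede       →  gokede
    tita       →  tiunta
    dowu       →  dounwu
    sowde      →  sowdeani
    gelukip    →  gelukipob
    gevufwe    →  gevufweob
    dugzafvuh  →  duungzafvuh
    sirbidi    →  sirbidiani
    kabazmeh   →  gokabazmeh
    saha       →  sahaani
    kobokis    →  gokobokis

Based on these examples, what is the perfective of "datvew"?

dauntvew

sowde and kede both end in -e yet inflect differently (sowdeani, gokede), so the final letter is not what conditions the rule; the first letter is.
"datvew" begins with d-. The stems beginning with d- (dowu → dounwu, dugzafvuh → duungzafvuh) insert -un- after the first vowel.
The other patterns: stems beginning with s- add -ani; stems beginning with k- add the prefix go-; stems beginning with g- add -ob.
So datvew → dauntvew.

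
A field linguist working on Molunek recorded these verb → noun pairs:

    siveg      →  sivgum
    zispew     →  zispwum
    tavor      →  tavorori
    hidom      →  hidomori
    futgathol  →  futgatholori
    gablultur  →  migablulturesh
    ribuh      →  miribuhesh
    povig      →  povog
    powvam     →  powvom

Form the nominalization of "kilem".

kilmum

tavor and gablultur both end in -r yet inflect differently (tavorori, migablulturesh), so the final letter is not what conditions the rule; the last vowel is.
"kilem" has last vowel 'e'. The stems whose last vowel is 'e' (siveg → sivgum, zispew → zispwum) delete the last vowel and add -um.
The other patterns: stems whose last vowel is 'o' add -ori; stems whose last vowel is 'u' add mi- … -esh around the stem; stems whose last vowel is 'a' or 'i' change the last vowel to 'o'.
So kilem → kilmum.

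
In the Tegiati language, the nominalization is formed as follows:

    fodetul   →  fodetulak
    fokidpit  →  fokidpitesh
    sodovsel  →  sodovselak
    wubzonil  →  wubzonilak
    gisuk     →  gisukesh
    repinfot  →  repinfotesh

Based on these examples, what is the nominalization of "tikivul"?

tikivulak

fodetul and gisuk both have last vowel 'u' yet inflect differently (fodetulak, gisukesh), so the last vowel is not what conditions the rule; the final letter is.
"tikivul" ends in -l. The stems ending in -l (fodetul → fodetulak, wubzonil → wubzonilak, sodovsel → sodovselak) add -ak.
So tikivul → tikivulak.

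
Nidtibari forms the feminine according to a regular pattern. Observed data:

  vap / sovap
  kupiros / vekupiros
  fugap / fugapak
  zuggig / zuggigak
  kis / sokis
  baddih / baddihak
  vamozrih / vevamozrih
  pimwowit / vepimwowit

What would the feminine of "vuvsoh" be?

vuvsohak

vap and fugap both end in -p yet inflect differently (sovap, fugapak), so the final letter is not what conditions the rule; the number of vowels is.
"vuvsoh" has 2 vowels. The stems with 2 vowels (baddih → baddihak, zuggig → zuggigak, fugap → fugapak) add -ak.
The other patterns: stems with 1 vowel add the prefix so-; stems with 3 vowels add the prefix ve-.
So vuvsoh → vuvsohak.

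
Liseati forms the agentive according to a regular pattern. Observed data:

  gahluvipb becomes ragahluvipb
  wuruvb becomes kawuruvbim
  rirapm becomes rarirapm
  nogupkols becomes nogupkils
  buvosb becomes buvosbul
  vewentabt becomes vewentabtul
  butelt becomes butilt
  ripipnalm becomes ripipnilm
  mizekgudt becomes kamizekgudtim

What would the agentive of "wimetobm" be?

wimetobmul

ripipnalm and rirapm both end in -m yet inflect differently (ripipnilm, rarirapm), so the final letter is not what conditions the rule; the second-to-last letter is.
"wimetobm" has second-to-last letter 'b'. The one such stem in the data (vewentabt → vewentabtul) adds -ul, so the same rule applies.
So wimetobm → wimetobmul.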